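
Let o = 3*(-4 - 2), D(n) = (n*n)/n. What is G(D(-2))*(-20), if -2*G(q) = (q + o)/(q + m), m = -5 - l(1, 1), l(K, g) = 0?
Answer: 200/7 ≈ 28.571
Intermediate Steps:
D(n) = n (D(n) = n²/n = n)
m = -5 (m = -5 - 1*0 = -5 + 0 = -5)
o = -18 (o = 3*(-6) = -18)
G(q) = -(-18 + q)/(2*(-5 + q)) (G(q) = -(q - 18)/(2*(q - 5)) = -(-18 + q)/(2*(-5 + q)))
G(D(-2))*(-20) = ((18 - 1*(-2))/(2*(-5 - 2)))*(-20) = ((½)*(18 + 2)/(-7))*(-20) = ((½)*(-⅐)*20)*(-20) = -10/7*(-20) = 200/7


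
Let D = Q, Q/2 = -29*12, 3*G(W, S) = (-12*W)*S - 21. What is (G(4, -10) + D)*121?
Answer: -65703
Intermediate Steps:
G(W, S) = -7 - 4*S*W (G(W, S) = ((-12*W)*S - 21)/3 = (-12*S*W - 21)/3 = (-21 - 12*S*W)/3 = -7 - 4*S*W)
Q = -696 (Q = 2*(-29*12) = 2*(-348) = -696)
D = -696
(G(4, -10) + D)*121 = ((-7 - 4*(-10)*4) - 696)*121 = ((-7 + 160) - 696)*121 = (153 - 696)*121 = -543*121 = -65703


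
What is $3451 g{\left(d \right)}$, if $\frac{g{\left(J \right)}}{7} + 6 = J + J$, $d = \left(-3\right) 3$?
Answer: $-579768$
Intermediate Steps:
$d = -9$
$g{\left(J \right)} = -42 + 14 J$ ($g{\left(J \right)} = -42 + 7 \left(J + J\right) = -42 + 7 \cdot 2 J = -42 + 14 J$)
$3451 g{\left(d \right)} = 3451 \left(-42 + 14 \left(-9\right)\right) = 3451 \left(-42 - 126\right) = 3451 \left(-168\right) = -579768$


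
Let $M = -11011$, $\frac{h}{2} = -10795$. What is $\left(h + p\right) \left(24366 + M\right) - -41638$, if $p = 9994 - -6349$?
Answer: $-70032047$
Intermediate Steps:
$h = -21590$ ($h = 2 \left(-10795\right) = -21590$)
$p = 16343$ ($p = 9994 + 6349 = 16343$)
$\left(h + p\right) \left(24366 + M\right) - -41638 = \left(-21590 + 16343\right) \left(24366 - 11011\right) - -41638 = \left(-5247\right) 13355 + 41638 = -70073685 + 41638 = -70032047$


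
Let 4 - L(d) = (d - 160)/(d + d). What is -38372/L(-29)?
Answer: -2225576/43 ≈ -51758.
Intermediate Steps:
L(d) = 4 - (-160 + d)/(2*d) (L(d) = 4 - (d - 160)/(d + d) = 4 - (-160 + d)/(2*d))
-38372/L(-29) = -38372/(7/2 + 80/(-29)) = -38372/(7/2 + 80*(-1/29)) = -38372/(7/2 - 80/29) = -38372/43/58 = -38372*58/43 = -2225576/43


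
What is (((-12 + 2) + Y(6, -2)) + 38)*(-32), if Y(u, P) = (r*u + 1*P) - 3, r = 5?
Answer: -1696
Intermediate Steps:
Y(u, P) = -3 + P + 5*u (Y(u, P) = (5*u + 1*P) - 3 = (5*u + P) - 3 = (P + 5*u) - 3 = -3 + P + 5*u)
(((-12 + 2) + Y(6, -2)) + 38)*(-32) = (((-12 + 2) + (-3 - 2 + 5*6)) + 38)*(-32) = ((-10 + (-3 - 2 + 30)) + 38)*(-32) = ((-10 + 25) + 38)*(-32) = (15 + 38)*(-32) = 53*(-32) = -1696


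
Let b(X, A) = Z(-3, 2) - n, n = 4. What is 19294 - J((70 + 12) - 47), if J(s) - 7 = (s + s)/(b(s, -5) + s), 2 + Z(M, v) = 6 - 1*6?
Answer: 559253/29 ≈ 19285.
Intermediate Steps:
Z(M, v) = -2 (Z(M, v) = -2 + (6 - 1*6) = -2 + (6 - 6) = -2 + 0 = -2)
b(X, A) = -6 (b(X, A) = -2 - 1*4 = -2 - 4 = -6)
J(s) = 7 + 2*s/(-6 + s) (J(s) = 7 + (s + s)/(-6 + s) = 7 + (2*s)/(-6 + s) = 7 + 2*s/(-6 + s))
19294 - J((70 + 12) - 47) = 19294 - 3*(-14 + 3*((70 + 12) - 47))/(-6 + ((70 + 12) - 47)) = 19294 - 3*(-14 + 3*(82 - 47))/(-6 + (82 - 47)) = 19294 - 3*(-14 + 3*35)/(-6 + 35) = 19294 - 3*(-14 + 105)/29 = 19294 - 3*91/29 = 19294 - 1*273/29 = 19294 - 273/29 = 559253/29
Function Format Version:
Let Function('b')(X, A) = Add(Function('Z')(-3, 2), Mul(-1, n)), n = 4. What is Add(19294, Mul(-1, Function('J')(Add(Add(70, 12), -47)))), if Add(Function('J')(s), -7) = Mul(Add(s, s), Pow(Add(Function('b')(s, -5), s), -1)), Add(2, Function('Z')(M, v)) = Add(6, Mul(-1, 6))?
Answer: Rational(559253, 29) ≈ 19285.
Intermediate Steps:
Function('Z')(M, v) = -2 (Function('Z')(M, v) = Add(-2, Add(6, Mul(-1, 6))) = Add(-2, Add(6, -6)) = Add(-2, 0) = -2)
Function('b')(X, A) = -6 (Function('b')(X, A) = Add(-2, Mul(-1, 4)) = Add(-2, -4) = -6)
Function('J')(s) = Add(7, Mul(2, s, Pow(Add(-6, s), -1))) (Function('J')(s) = Add(7, Mul(Add(s, s), Pow(Add(-6, s), -1))) = Add(7, Mul(Mul(2, s), Pow(Add(-6, s), -1))) = Add(7, Mul(2, s, Pow(Add(-6, s), -1))))
Add(19294, Mul(-1, Function('J')(Add(Add(70, 12), -47)))) = Add(19294, Mul(-1, Mul(3, Pow(Add(-6, Add(Add(70, 12), -47)), -1), Add(-14, Mul(3, Add(Add(70, 12), -47)))))) = Add(19294, Mul(-1, Mul(3, Pow(Add(-6, Add(82, -47)), -1), Add(-14, Mul(3, Add(82, -47)))))) = Add(19294, Mul(-1, Mul(3, Pow(Add(-6, 35), -1), Add(-14, Mul(3, 35))))) = Add(19294, Mul(-1, Mul(3, Pow(29, -1), Add(-14, 105)))) = Add(19294, Mul(-1, Mul(3, Rational(1, 29), 91))) = Add(19294, Mul(-1, Rational(273, 29))) = Add(19294, Rational(-273, 29)) = Rational(559253, 29)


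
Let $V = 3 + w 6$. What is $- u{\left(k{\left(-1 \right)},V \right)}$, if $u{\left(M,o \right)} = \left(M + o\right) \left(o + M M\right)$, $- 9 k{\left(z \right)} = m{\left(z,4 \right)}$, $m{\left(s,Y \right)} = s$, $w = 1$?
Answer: $- \frac{59860}{729} \approx -82.112$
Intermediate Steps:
$k{\left(z \right)} = - \frac{z}{9}$
$V = 9$ ($V = 3 + 1 \cdot 6 = 3 + 6 = 9$)
$u{\left(M,o \right)} = \left(M + o\right) \left(o + M^{2}\right)$
$- u{\left(k{\left(-1 \right)},V \right)} = - (\left(\left(- \frac{1}{9}\right) \left(-1\right)\right)^{3} + 9^{2} + \left(- \frac{1}{9}\right) \left(-1\right) 9 + 9 \left(\left(- \frac{1}{9}\right) \left(-1\right)\right)^{2}) = - (\left(\frac{1}{9}\right)^{3} + 81 + \frac{1}{9} \cdot 9 + \frac{9}{81}) = - (\frac{1}{729} + 81 + 1 + 9 \cdot \frac{1}{81}) = - (\frac{1}{729} + 81 + 1 + \frac{1}{9}) = \left(-1\right) \frac{59860}{729} = - \frac{59860}{729}$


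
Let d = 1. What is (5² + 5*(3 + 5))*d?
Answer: 65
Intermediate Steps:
(5² + 5*(3 + 5))*d = (5² + 5*(3 + 5))*1 = (25 + 5*8)*1 = (25 + 40)*1 = 65*1 = 65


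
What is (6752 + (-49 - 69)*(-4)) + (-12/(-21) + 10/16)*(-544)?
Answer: 46012/7 ≈ 6573.1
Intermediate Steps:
(6752 + (-49 - 69)*(-4)) + (-12/(-21) + 10/16)*(-544) = (6752 - 118*(-4)) + (-12*(-1/21) + 10*(1/16))*(-544) = (6752 + 472) + (4/7 + 5/8)*(-544) = 7224 + (67/56)*(-544) = 7224 - 4556/7 = 46012/7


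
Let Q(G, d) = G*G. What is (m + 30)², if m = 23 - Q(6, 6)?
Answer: 289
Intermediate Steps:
Q(G, d) = G²
m = -13 (m = 23 - 1*6² = 23 - 1*36 = 23 - 36 = -13)
(m + 30)² = (-13 + 30)² = 17² = 289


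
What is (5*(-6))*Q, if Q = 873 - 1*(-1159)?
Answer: -60960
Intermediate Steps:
Q = 2032 (Q = 873 + 1159 = 2032)
(5*(-6))*Q = (5*(-6))*2032 = -30*2032 = -60960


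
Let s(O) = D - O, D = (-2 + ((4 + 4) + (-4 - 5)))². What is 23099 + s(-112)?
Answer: 23220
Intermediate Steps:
D = 9 (D = (-2 + (8 - 9))² = (-2 - 1)² = (-3)² = 9)
s(O) = 9 - O
23099 + s(-112) = 23099 + (9 - 1*(-112)) = 23099 + (9 + 112) = 23099 + 121 = 23220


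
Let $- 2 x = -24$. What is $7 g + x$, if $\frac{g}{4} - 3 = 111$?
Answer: $3204$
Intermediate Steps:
$g = 456$ ($g = 12 + 4 \cdot 111 = 12 + 444 = 456$)
$x = 12$ ($x = \left(- \frac{1}{2}\right) \left(-24\right) = 12$)
$7 g + x = 7 \cdot 456 + 12 = 3192 + 12 = 3204$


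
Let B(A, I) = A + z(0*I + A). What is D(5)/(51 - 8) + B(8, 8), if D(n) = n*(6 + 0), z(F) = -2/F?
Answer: 1453/172 ≈ 8.4477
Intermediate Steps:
D(n) = 6*n (D(n) = n*6 = 6*n)
B(A, I) = A - 2/A (B(A, I) = A - 2/(0*I + A) = A - 2/(0 + A) = A - 2/A)
D(5)/(51 - 8) + B(8, 8) = (6*5)/(51 - 8) + (8 - 2/8) = 30/43 + (8 - 2*⅛) = (1/43)*30 + (8 - ¼) = 30/43 + 31/4 = 1453/172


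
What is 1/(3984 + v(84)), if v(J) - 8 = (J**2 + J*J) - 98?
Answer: 1/18006 ≈ 5.5537e-5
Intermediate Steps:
v(J) = -90 + 2*J**2 (v(J) = 8 + ((J**2 + J*J) - 98) = 8 + ((J**2 + J**2) - 98) = 8 + (2*J**2 - 98) = 8 + (-98 + 2*J**2) = -90 + 2*J**2)
1/(3984 + v(84)) = 1/(3984 + (-90 + 2*84**2)) = 1/(3984 + (-90 + 2*7056)) = 1/(3984 + (-90 + 14112)) = 1/(3984 + 14022) = 1/18006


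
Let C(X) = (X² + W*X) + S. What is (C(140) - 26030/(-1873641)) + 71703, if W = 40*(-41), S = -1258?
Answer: -261475943725/1873641 ≈ -1.3956e+5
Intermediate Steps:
W = -1640
C(X) = -1258 + X² - 1640*X (C(X) = (X² - 1640*X) - 1258 = -1258 + X² - 1640*X)
(C(140) - 26030/(-1873641)) + 71703 = ((-1258 + 140² - 1640*140) - 26030/(-1873641)) + 71703 = ((-1258 + 19600 - 229600) - 26030*(-1/1873641)) + 71703 = (-211258 + 26030/1873641) + 71703 = -395821624348/1873641 + 71703 = -261475943725/1873641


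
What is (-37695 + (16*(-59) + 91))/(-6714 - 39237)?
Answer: 38548/45951 ≈ 0.83889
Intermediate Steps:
(-37695 + (16*(-59) + 91))/(-6714 - 39237) = (-37695 + (-944 + 91))/(-45951) = (-37695 - 853)*(-1/45951) = -38548*(-1/45951) = 38548/45951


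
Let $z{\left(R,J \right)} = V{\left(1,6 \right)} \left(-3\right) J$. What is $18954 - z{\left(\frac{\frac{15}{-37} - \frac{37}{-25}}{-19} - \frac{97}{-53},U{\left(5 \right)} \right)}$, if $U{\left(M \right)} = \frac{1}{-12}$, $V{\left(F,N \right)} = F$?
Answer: $\frac{75815}{4} \approx 18954.0$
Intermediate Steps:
$U{\left(M \right)} = - \frac{1}{12}$
$z{\left(R,J \right)} = - 3 J$ ($z{\left(R,J \right)} = 1 \left(-3\right) J = - 3 J$)
$18954 - z{\left(\frac{\frac{15}{-37} - \frac{37}{-25}}{-19} - \frac{97}{-53},U{\left(5 \right)} \right)} = 18954 - \left(-3\right) \left(- \frac{1}{12}\right) = 18954 - \frac{1}{4} = \frac{75815}{4}$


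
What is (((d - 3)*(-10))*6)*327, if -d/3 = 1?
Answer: 117720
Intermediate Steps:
d = -3 (d = -3*1 = -3)
(((d - 3)*(-10))*6)*327 = (((-3 - 3)*(-10))*6)*327 = (-6*(-10)*6)*327 = (60*6)*327 = 360*327 = 117720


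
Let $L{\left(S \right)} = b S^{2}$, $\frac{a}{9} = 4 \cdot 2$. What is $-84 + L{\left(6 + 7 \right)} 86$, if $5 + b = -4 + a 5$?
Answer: $5101350$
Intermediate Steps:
$a = 72$ ($a = 9 \cdot 4 \cdot 2 = 9 \cdot 8 = 72$)
$b = 351$ ($b = -5 + \left(-4 + 72 \cdot 5\right) = -5 + \left(-4 + 360\right) = -5 + 356 = 351$)
$L{\left(S \right)} = 351 S^{2}$
$-84 + L{\left(6 + 7 \right)} 86 = -84 + 351 \left(6 + 7\right)^{2} \cdot 86 = -84 + 351 \cdot 13^{2} \cdot 86 = -84 + 351 \cdot 169 \cdot 86 = -84 + 59319 \cdot 86 = -84 + 5101434 = 5101350$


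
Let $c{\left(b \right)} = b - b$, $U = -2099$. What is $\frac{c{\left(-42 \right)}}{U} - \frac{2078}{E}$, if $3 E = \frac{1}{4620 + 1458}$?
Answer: $-37890252$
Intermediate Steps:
$c{\left(b \right)} = 0$
$E = \frac{1}{18234}$ ($E = \frac{1}{3 \left(4620 + 1458\right)} = \frac{1}{3 \cdot 6078} = \frac{1}{3} \cdot \frac{1}{6078} = \frac{1}{18234} \approx 5.4843 \cdot 10^{-5}$)
$\frac{c{\left(-42 \right)}}{U} - \frac{2078}{E} = \frac{0}{-2099} - 2078 \frac{1}{\frac{1}{18234}} = 0 \left(- \frac{1}{2099}\right) - 37890252 = 0 - 37890252 = -37890252$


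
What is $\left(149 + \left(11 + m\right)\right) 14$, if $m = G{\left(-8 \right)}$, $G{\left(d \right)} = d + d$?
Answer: $2016$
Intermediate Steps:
$G{\left(d \right)} = 2 d$
$m = -16$ ($m = 2 \left(-8\right) = -16$)
$\left(149 + \left(11 + m\right)\right) 14 = \left(149 + \left(11 - 16\right)\right) 14 = \left(149 - 5\right) 14 = 144 \cdot 14 = 2016$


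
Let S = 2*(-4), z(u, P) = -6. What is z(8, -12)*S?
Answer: 48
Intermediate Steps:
S = -8
z(8, -12)*S = -6*(-8) = 48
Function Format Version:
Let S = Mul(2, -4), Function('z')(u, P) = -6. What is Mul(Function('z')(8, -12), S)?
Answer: 48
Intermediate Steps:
S = -8
Mul(Function('z')(8, -12), S) = Mul(-6, -8) = 48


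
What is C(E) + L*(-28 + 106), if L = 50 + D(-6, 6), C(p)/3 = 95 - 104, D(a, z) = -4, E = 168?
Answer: 3561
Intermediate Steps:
C(p) = -27 (C(p) = 3*(95 - 104) = 3*(-9) = -27)
L = 46 (L = 50 - 4 = 46)
C(E) + L*(-28 + 106) = -27 + 46*(-28 + 106) = -27 + 46*78 = -27 + 3588 = 3561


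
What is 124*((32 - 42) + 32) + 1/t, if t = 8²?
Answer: 174593/64 ≈ 2728.0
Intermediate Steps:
t = 64
124*((32 - 42) + 32) + 1/t = 124*((32 - 42) + 32) + 1/64 = 124*(-10 + 32) + 1/64 = 124*22 + 1/64 = 2728 + 1/64 = 174593/64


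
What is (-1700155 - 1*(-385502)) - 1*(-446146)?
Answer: -868507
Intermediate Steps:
(-1700155 - 1*(-385502)) - 1*(-446146) = (-1700155 + 385502) + 446146 = -1314653 + 446146 = -868507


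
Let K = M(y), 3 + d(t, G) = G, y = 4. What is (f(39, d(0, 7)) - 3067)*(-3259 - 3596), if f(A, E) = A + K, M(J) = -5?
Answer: 20791215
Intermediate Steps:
d(t, G) = -3 + G
K = -5
f(A, E) = -5 + A (f(A, E) = A - 5 = -5 + A)
(f(39, d(0, 7)) - 3067)*(-3259 - 3596) = ((-5 + 39) - 3067)*(-3259 - 3596) = (34 - 3067)*(-6855) = -3033*(-6855) = 20791215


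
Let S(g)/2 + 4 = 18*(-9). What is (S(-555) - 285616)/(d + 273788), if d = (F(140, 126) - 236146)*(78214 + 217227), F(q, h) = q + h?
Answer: 507/123560903 ≈ 4.1032e-6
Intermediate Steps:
F(q, h) = h + q
d = -69688623080 (d = ((126 + 140) - 236146)*(78214 + 217227) = (266 - 236146)*295441 = -235880*295441 = -69688623080)
S(g) = -332 (S(g) = -8 + 2*(18*(-9)) = -8 + 2*(-162) = -8 - 324 = -332)
(S(-555) - 285616)/(d + 273788) = (-332 - 285616)/(-69688623080 + 273788) = -285948/(-69688349292) = -285948*(-1/69688349292) = 507/123560903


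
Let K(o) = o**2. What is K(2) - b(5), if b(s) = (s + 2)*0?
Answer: 4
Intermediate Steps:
b(s) = 0 (b(s) = (2 + s)*0 = 0)
K(2) - b(5) = 2**2 - 1*0 = 4 + 0 = 4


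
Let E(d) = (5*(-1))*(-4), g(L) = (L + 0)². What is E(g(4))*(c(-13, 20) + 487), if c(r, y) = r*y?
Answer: 4540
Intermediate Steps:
g(L) = L²
E(d) = 20 (E(d) = -5*(-4) = 20)
E(g(4))*(c(-13, 20) + 487) = 20*(-13*20 + 487) = 20*(-260 + 487) = 20*227 = 4540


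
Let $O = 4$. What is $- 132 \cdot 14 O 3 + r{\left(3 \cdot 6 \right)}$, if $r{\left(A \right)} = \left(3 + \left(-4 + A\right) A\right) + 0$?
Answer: $-21921$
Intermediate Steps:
$r{\left(A \right)} = 3 + A \left(-4 + A\right)$ ($r{\left(A \right)} = \left(3 + A \left(-4 + A\right)\right) + 0 = 3 + A \left(-4 + A\right)$)
$- 132 \cdot 14 O 3 + r{\left(3 \cdot 6 \right)} = - 132 \cdot 14 \cdot 4 \cdot 3 + \left(3 + \left(3 \cdot 6\right)^{2} - 4 \cdot 3 \cdot 6\right) = - 132 \cdot 14 \cdot 12 + \left(3 + 18^{2} - 72\right) = \left(-132\right) 168 + \left(3 + 324 - 72\right) = -22176 + 255 = -21921$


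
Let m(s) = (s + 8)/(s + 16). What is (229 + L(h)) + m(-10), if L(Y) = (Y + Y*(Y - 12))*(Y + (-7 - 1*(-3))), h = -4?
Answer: -754/3 ≈ -251.33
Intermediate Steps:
m(s) = (8 + s)/(16 + s)
L(Y) = (-4 + Y)*(Y + Y*(-12 + Y)) (L(Y) = (Y + Y*(-12 + Y))*(Y + (-7 + 3)) = (Y + Y*(-12 + Y))*(Y - 4) = (Y + Y*(-12 + Y))*(-4 + Y) = (-4 + Y)*(Y + Y*(-12 + Y)))
(229 + L(h)) + m(-10) = (229 - 4*(44 + (-4)² - 15*(-4))) + (8 - 10)/(16 - 10) = (229 - 4*(44 + 16 + 60)) - 2/6 = (229 - 4*120) + (⅙)*(-2) = (229 - 480) - ⅓ = -251 - ⅓ = -754/3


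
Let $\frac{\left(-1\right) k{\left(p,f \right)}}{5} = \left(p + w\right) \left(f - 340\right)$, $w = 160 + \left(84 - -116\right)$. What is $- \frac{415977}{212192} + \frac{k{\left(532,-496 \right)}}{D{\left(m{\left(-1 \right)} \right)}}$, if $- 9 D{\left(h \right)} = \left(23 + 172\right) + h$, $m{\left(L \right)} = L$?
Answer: $- \frac{3560308065609}{20582624} \approx -1.7298 \cdot 10^{5}$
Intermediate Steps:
$D{\left(h \right)} = - \frac{65}{3} - \frac{h}{9}$ ($D{\left(h \right)} = - \frac{\left(23 + 172\right) + h}{9} = - \frac{195 + h}{9} = - \frac{65}{3} - \frac{h}{9}$)
$w = 360$ ($w = 160 + \left(84 + 116\right) = 160 + 200 = 360$)
$k{\left(p,f \right)} = - 5 \left(-340 + f\right) \left(360 + p\right)$ ($k{\left(p,f \right)} = - 5 \left(p + 360\right) \left(f - 340\right) = - 5 \left(360 + p\right) \left(-340 + f\right) = - 5 \left(-340 + f\right) \left(360 + p\right)$)
$- \frac{415977}{212192} + \frac{k{\left(532,-496 \right)}}{D{\left(m{\left(-1 \right)} \right)}} = - \frac{415977}{212192} + \frac{612000 - -892800 + 1700 \cdot 532 - \left(-2480\right) 532}{- \frac{65}{3} - - \frac{1}{9}} = \left(-415977\right) \frac{1}{212192} + \frac{612000 + 892800 + 904400 + 1319360}{- \frac{65}{3} + \frac{1}{9}} = - \frac{415977}{212192} + \frac{3728560}{- \frac{194}{9}} = - \frac{415977}{212192} + 3728560 \left(- \frac{9}{194}\right) = - \frac{415977}{212192} - \frac{16778520}{97} = - \frac{3560308065609}{20582624}$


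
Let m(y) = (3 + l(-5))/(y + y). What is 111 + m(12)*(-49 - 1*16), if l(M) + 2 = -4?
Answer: 953/8 ≈ 119.13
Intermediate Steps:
l(M) = -6 (l(M) = -2 - 4 = -6)
m(y) = -3/(2*y) (m(y) = (3 - 6)/(y + y) = -3*1/(2*y) = -3/(2*y))
111 + m(12)*(-49 - 1*16) = 111 + (-3/2/12)*(-49 - 1*16) = 111 + (-3/2*1/12)*(-49 - 16) = 111 - ⅛*(-65) = 111 + 65/8 = 953/8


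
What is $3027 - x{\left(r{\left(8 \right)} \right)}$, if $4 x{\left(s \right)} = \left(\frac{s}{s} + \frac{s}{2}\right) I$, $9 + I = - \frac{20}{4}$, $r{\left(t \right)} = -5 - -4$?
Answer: $\frac{12115}{4} \approx 3028.8$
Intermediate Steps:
$r{\left(t \right)} = -1$ ($r{\left(t \right)} = -5 + 4 = -1$)
$I = -14$ ($I = -9 - \frac{20}{4} = -9 - 5 = -14$)
$x{\left(s \right)} = - \frac{7}{2} - \frac{7 s}{4}$ ($x{\left(s \right)} = \frac{\left(\frac{s}{s} + \frac{s}{2}\right) \left(-14\right)}{4} = \frac{\left(1 + s \frac{1}{2}\right) \left(-14\right)}{4} = \frac{\left(1 + \frac{s}{2}\right) \left(-14\right)}{4} = \frac{-14 - 7 s}{4} = - \frac{7}{2} - \frac{7 s}{4}$)
$3027 - x{\left(r{\left(8 \right)} \right)} = 3027 - \left(- \frac{7}{2} - - \frac{7}{4}\right) = 3027 - \left(- \frac{7}{2} + \frac{7}{4}\right) = 3027 - - \frac{7}{4} = 3027 + \frac{7}{4} = \frac{12115}{4}$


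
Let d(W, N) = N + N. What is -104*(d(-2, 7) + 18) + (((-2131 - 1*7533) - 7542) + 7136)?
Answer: -13398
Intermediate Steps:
d(W, N) = 2*N
-104*(d(-2, 7) + 18) + (((-2131 - 1*7533) - 7542) + 7136) = -104*(2*7 + 18) + (((-2131 - 1*7533) - 7542) + 7136) = -104*(14 + 18) + (((-2131 - 7533) - 7542) + 7136) = -104*32 + ((-9664 - 7542) + 7136) = -3328 + (-17206 + 7136) = -3328 - 10070 = -13398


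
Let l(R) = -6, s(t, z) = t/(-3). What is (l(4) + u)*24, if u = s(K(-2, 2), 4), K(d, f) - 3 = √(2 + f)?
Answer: -184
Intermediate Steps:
K(d, f) = 3 + √(2 + f)
s(t, z) = -t/3 (s(t, z) = t*(-⅓) = -t/3)
u = -5/3 (u = -(3 + √(2 + 2))/3 = -(3 + √4)/3 = -(3 + 2)/3 = -⅓*5 = -5/3 ≈ -1.6667)
(l(4) + u)*24 = (-6 - 5/3)*24 = -23/3*24 = -184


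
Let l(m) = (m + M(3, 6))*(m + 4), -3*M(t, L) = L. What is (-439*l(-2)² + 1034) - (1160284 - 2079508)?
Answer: 892162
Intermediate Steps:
M(t, L) = -L/3
l(m) = (-2 + m)*(4 + m) (l(m) = (m - ⅓*6)*(m + 4) = (m - 2)*(4 + m) = (-2 + m)*(4 + m))
(-439*l(-2)² + 1034) - (1160284 - 2079508) = (-439*(-8 + (-2)² + 2*(-2))² + 1034) - (1160284 - 2079508) = (-439*(-8 + 4 - 4)² + 1034) - 1*(-919224) = (-439*(-8)² + 1034) + 919224 = (-439*64 + 1034) + 919224 = (-28096 + 1034) + 919224 = -27062 + 919224 = 892162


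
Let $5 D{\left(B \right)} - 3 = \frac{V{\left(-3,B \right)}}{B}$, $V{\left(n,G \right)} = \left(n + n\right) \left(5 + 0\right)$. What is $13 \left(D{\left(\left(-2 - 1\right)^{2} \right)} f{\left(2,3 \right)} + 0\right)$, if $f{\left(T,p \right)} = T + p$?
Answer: $- \frac{13}{3} \approx -4.3333$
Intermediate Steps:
$V{\left(n,G \right)} = 10 n$ ($V{\left(n,G \right)} = 2 n 5 = 10 n$)
$D{\left(B \right)} = \frac{3}{5} - \frac{6}{B}$ ($D{\left(B \right)} = \frac{3}{5} + \frac{10 \left(-3\right) \frac{1}{B}}{5} = \frac{3}{5} + \frac{\left(-30\right) \frac{1}{B}}{5} = \frac{3}{5} - \frac{6}{B}$)
$13 \left(D{\left(\left(-2 - 1\right)^{2} \right)} f{\left(2,3 \right)} + 0\right) = 13 \left(\left(\frac{3}{5} - \frac{6}{\left(-2 - 1\right)^{2}}\right) \left(2 + 3\right) + 0\right) = 13 \left(\left(\frac{3}{5} - \frac{6}{\left(-3\right)^{2}}\right) 5 + 0\right) = 13 \left(\left(\frac{3}{5} - \frac{6}{9}\right) 5 + 0\right) = 13 \left(\left(\frac{3}{5} - \frac{2}{3}\right) 5 + 0\right) = 13 \left(\left(- \frac{1}{15}\right) 5 + 0\right) = 13 \left(- \frac{1}{3} + 0\right) = 13 \left(- \frac{1}{3}\right) = - \frac{13}{3}$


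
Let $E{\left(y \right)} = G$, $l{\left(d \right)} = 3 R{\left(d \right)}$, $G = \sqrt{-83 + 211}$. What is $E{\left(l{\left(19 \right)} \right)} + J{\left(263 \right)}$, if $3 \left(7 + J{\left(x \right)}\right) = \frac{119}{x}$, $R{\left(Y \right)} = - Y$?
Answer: $- \frac{5404}{789} + 8 \sqrt{2} \approx 4.4645$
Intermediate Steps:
$G = 8 \sqrt{2}$ ($G = \sqrt{128} = 8 \sqrt{2} \approx 11.314$)
$l{\left(d \right)} = - 3 d$ ($l{\left(d \right)} = 3 \left(- d\right) = - 3 d$)
$J{\left(x \right)} = -7 + \frac{119}{3 x}$ ($J{\left(x \right)} = -7 + \frac{119 \frac{1}{x}}{3} = -7 + \frac{119}{3 x}$)
$E{\left(y \right)} = 8 \sqrt{2}$
$E{\left(l{\left(19 \right)} \right)} + J{\left(263 \right)} = 8 \sqrt{2} - \left(7 - \frac{119}{3 \cdot 263}\right) = 8 \sqrt{2} + \left(-7 + \frac{119}{3} \cdot \frac{1}{263}\right) = 8 \sqrt{2} + \left(-7 + \frac{119}{789}\right) = 8 \sqrt{2} - \frac{5404}{789} = - \frac{5404}{789} + 8 \sqrt{2}$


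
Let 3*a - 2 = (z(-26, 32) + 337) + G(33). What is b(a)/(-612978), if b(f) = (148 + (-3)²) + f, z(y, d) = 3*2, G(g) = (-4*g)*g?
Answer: 590/306489 ≈ 0.0019250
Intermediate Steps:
G(g) = -4*g²
z(y, d) = 6
a = -1337 (a = ⅔ + ((6 + 337) - 4*33²)/3 = ⅔ + (343 - 4*1089)/3 = ⅔ + (343 - 4356)/3 = ⅔ + (⅓)*(-4013) = ⅔ - 4013/3 = -1337)
b(f) = 157 + f (b(f) = (148 + 9) + f = 157 + f)
b(a)/(-612978) = (157 - 1337)/(-612978) = -1180*(-1/612978) = 590/306489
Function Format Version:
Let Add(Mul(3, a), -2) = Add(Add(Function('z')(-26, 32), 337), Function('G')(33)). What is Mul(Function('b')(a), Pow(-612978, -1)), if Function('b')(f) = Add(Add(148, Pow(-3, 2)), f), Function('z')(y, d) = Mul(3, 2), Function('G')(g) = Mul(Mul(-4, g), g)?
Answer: Rational(590, 306489) ≈ 0.0019250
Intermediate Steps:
Function('G')(g) = Mul(-4, Pow(g, 2))
Function('z')(y, d) = 6
a = -1337 (a = Add(Rational(2, 3), Mul(Rational(1, 3), Add(Add(6, 337), Mul(-4, Pow(33, 2))))) = Add(Rational(2, 3), Mul(Rational(1, 3), Add(343, Mul(-4, 1089)))) = Add(Rational(2, 3), Mul(Rational(1, 3), Add(343, -4356))) = Add(Rational(2, 3), Mul(Rational(1, 3), -4013)) = Add(Rational(2, 3), Rational(-4013, 3)) = -1337)
Function('b')(f) = Add(157, f) (Function('b')(f) = Add(Add(148, 9), f) = Add(157, f))
Mul(Function('b')(a), Pow(-612978, -1)) = Mul(Add(157, -1337), Pow(-612978, -1)) = Mul(-1180, Rational(-1, 612978)) = Rational(590, 306489)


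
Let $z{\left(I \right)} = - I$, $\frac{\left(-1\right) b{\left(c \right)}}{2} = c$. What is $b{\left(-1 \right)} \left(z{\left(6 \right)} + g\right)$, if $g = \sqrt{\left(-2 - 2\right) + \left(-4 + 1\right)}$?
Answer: $-12 + 2 i \sqrt{7} \approx -12.0 + 5.2915 i$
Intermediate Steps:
$b{\left(c \right)} = - 2 c$
$g = i \sqrt{7}$ ($g = \sqrt{-4 - 3} = \sqrt{-7} = i \sqrt{7} \approx 2.6458 i$)
$b{\left(-1 \right)} \left(z{\left(6 \right)} + g\right) = \left(-2\right) \left(-1\right) \left(\left(-1\right) 6 + i \sqrt{7}\right) = 2 \left(-6 + i \sqrt{7}\right) = -12 + 2 i \sqrt{7}$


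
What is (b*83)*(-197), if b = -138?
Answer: 2256438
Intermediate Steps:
(b*83)*(-197) = -138*83*(-197) = -11454*(-197) = 2256438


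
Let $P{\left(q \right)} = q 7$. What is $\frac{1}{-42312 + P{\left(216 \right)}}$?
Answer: $- \frac{1}{40800} \approx -2.451 \cdot 10^{-5}$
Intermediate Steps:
$P{\left(q \right)} = 7 q$
$\frac{1}{-42312 + P{\left(216 \right)}} = \frac{1}{-42312 + 7 \cdot 216} = \frac{1}{-42312 + 1512} = \frac{1}{-40800} = - \frac{1}{40800}$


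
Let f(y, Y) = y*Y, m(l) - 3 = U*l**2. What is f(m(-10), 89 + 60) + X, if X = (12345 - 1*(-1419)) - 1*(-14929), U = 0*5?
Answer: 29140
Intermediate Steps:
U = 0
X = 28693 (X = (12345 + 1419) + 14929 = 13764 + 14929 = 28693)
m(l) = 3 (m(l) = 3 + 0*l**2 = 3 + 0 = 3)
f(y, Y) = Y*y
f(m(-10), 89 + 60) + X = (89 + 60)*3 + 28693 = 149*3 + 28693 = 447 + 28693 = 29140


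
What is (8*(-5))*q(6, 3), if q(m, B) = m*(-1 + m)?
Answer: -1200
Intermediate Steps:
(8*(-5))*q(6, 3) = (8*(-5))*(6*(-1 + 6)) = -240*5 = -40*30 = -1200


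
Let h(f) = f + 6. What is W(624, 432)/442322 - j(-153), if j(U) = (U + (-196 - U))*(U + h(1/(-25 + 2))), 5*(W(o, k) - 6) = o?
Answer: -6724836371/233335 ≈ -28821.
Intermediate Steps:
h(f) = 6 + f
W(o, k) = 6 + o/5
j(U) = -26852/23 - 196*U (j(U) = (U + (-196 - U))*(U + (6 + 1/(-25 + 2))) = -196*(U + (6 + 1/(-23))) = -196*(U + (6 - 1/23)) = -196*(U + 137/23) = -196*(137/23 + U) = -26852/23 - 196*U)
W(624, 432)/442322 - j(-153) = (6 + (⅕)*624)/442322 - (-26852/23 - 196*(-153)) = (6 + 624/5)*(1/442322) - (-26852/23 + 29988) = (654/5)*(1/442322) - 1*662872/23 = 3/10145 - 662872/23 = -6724836371/233335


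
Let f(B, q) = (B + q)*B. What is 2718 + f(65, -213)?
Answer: -6902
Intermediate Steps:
f(B, q) = B*(B + q)
2718 + f(65, -213) = 2718 + 65*(65 - 213) = 2718 + 65*(-148) = 2718 - 9620 = -6902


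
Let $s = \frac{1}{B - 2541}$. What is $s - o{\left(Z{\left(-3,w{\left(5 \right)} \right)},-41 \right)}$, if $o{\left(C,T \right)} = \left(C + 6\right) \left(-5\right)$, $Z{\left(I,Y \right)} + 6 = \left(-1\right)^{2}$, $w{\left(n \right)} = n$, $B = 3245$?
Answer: $\frac{3521}{704} \approx 5.0014$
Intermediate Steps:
$Z{\left(I,Y \right)} = -5$ ($Z{\left(I,Y \right)} = -6 + \left(-1\right)^{2} = -6 + 1 = -5$)
$o{\left(C,T \right)} = -30 - 5 C$ ($o{\left(C,T \right)} = \left(6 + C\right) \left(-5\right) = -30 - 5 C$)
$s = \frac{1}{704}$ ($s = \frac{1}{3245 - 2541} = \frac{1}{704} \approx 0.0014205$)
$s - o{\left(Z{\left(-3,w{\left(5 \right)} \right)},-41 \right)} = \frac{1}{704} - \left(-30 - -25\right) = \frac{1}{704} - \left(-30 + 25\right) = \frac{1}{704} - -5 = \frac{1}{704} + 5 = \frac{3521}{704}$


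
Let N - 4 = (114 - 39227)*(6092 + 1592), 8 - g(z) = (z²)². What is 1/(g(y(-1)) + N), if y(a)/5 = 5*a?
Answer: -1/300934905 ≈ -3.3230e-9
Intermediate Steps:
y(a) = 25*a (y(a) = 5*(5*a) = 25*a)
g(z) = 8 - z⁴ (g(z) = 8 - (z²)² = 8 - z⁴)
N = -300544288 (N = 4 + (114 - 39227)*(6092 + 1592) = 4 - 39113*7684 = 4 - 300544292 = -300544288)
1/(g(y(-1)) + N) = 1/((8 - (25*(-1))⁴) - 300544288) = 1/((8 - 1*(-25)⁴) - 300544288) = 1/((8 - 1*390625) - 300544288) = 1/((8 - 390625) - 300544288) = 1/(-390617 - 300544288) = 1/(-300934905) = -1/300934905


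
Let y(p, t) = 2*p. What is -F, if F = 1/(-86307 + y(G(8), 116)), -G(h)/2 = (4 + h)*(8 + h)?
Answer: 1/87075 ≈ 1.1484e-5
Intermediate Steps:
G(h) = -2*(4 + h)*(8 + h)
F = -1/87075 (F = 1/(-86307 + 2*(-64 - 24*8 - 2*8**2)) = 1/(-86307 + 2*(-64 - 192 - 2*64)) = 1/(-86307 + 2*(-64 - 192 - 128)) = 1/(-86307 + 2*(-384)) = 1/(-86307 - 768) = 1/(-87075) = -1/87075 ≈ -1.1484e-5)
-F = -1*(-1/87075) = 1/87075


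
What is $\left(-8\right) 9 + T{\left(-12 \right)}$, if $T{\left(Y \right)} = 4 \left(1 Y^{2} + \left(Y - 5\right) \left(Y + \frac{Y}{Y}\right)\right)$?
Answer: $1252$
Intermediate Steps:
$T{\left(Y \right)} = 4 Y^{2} + 4 \left(1 + Y\right) \left(-5 + Y\right)$ ($T{\left(Y \right)} = 4 \left(Y^{2} + \left(-5 + Y\right) \left(Y + 1\right)\right) = 4 \left(Y^{2} + \left(-5 + Y\right) \left(1 + Y\right)\right) = 4 \left(Y^{2} + \left(1 + Y\right) \left(-5 + Y\right)\right) = 4 Y^{2} + 4 \left(1 + Y\right) \left(-5 + Y\right)$)
$\left(-8\right) 9 + T{\left(-12 \right)} = \left(-8\right) 9 - \left(-172 - 1152\right) = -72 + \left(-20 + 192 + 8 \cdot 144\right) = -72 + \left(-20 + 192 + 1152\right) = -72 + 1324 = 1252$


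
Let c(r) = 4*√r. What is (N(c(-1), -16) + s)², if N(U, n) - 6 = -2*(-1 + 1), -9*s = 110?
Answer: 3136/81 ≈ 38.716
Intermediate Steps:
s = -110/9 (s = -⅑*110 = -110/9 ≈ -12.222)
N(U, n) = 6 (N(U, n) = 6 - 2*(-1 + 1) = 6 - 2*0 = 6 + 0 = 6)
(N(c(-1), -16) + s)² = (6 - 110/9)² = (-56/9)² = 3136/81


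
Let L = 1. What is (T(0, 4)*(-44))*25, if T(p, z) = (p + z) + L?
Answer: -5500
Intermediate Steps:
T(p, z) = 1 + p + z (T(p, z) = (p + z) + 1 = 1 + p + z)
(T(0, 4)*(-44))*25 = ((1 + 0 + 4)*(-44))*25 = (5*(-44))*25 = -220*25 = -5500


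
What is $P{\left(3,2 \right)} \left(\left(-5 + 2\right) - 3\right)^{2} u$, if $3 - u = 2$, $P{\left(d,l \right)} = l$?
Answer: $72$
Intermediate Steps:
$u = 1$ ($u = 3 - 2 = 1$)
$P{\left(3,2 \right)} \left(\left(-5 + 2\right) - 3\right)^{2} u = 2 \left(\left(-5 + 2\right) - 3\right)^{2} \cdot 1 = 2 \left(-3 - 3\right)^{2} \cdot 1 = 2 \left(-6\right)^{2} \cdot 1 = 2 \cdot 36 \cdot 1 = 72 \cdot 1 = 72$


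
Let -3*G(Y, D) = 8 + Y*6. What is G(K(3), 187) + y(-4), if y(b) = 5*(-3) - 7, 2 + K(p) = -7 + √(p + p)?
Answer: -20/3 - 2*√6 ≈ -11.566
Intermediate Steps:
K(p) = -9 + √2*√p (K(p) = -2 + (-7 + √(p + p)) = -2 + (-7 + √(2*p)) = -2 + (-7 + √2*√p) = -9 + √2*√p)
y(b) = -22 (y(b) = -15 - 7 = -22)
G(Y, D) = -8/3 - 2*Y (G(Y, D) = -(8 + Y*6)/3 = -(8 + 6*Y)/3 = -8/3 - 2*Y)
G(K(3), 187) + y(-4) = (-8/3 - 2*(-9 + √2*√3)) - 22 = (-8/3 - 2*(-9 + √6)) - 22 = (-8/3 + (18 - 2*√6)) - 22 = (46/3 - 2*√6) - 22 = -20/3 - 2*√6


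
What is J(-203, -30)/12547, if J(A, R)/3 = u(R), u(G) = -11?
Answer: -33/12547 ≈ -0.0026301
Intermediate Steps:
J(A, R) = -33 (J(A, R) = 3*(-11) = -33)
J(-203, -30)/12547 = -33/12547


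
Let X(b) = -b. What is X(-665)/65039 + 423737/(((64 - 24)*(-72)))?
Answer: -27557515543/187312320 ≈ -147.12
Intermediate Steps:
X(-665)/65039 + 423737/(((64 - 24)*(-72))) = -1*(-665)/65039 + 423737/(((64 - 24)*(-72))) = 665*(1/65039) + 423737/((40*(-72))) = 665/65039 + 423737/(-2880) = 665/65039 + 423737*(-1/2880) = 665/65039 - 423737/2880 = -27557515543/187312320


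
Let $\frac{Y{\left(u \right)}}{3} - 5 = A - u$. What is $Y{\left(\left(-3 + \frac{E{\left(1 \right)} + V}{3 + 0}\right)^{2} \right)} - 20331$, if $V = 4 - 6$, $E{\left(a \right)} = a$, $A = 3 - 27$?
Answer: $- \frac{61264}{3} \approx -20421.0$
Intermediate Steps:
$A = -24$
$V = -2$ ($V = 4 - 6 = -2$)
$Y{\left(u \right)} = -57 - 3 u$ ($Y{\left(u \right)} = 15 + 3 \left(-24 - u\right) = 15 - \left(72 + 3 u\right) = -57 - 3 u$)
$Y{\left(\left(-3 + \frac{E{\left(1 \right)} + V}{3 + 0}\right)^{2} \right)} - 20331 = \left(-57 - 3 \left(-3 + \frac{1 - 2}{3 + 0}\right)^{2}\right) - 20331 = \left(-57 - 3 \left(-3 - \frac{1}{3}\right)^{2}\right) - 20331 = \left(-57 - 3 \left(- \frac{10}{3}\right)^{2}\right) - 20331 = \left(-57 - \frac{100}{3}\right) - 20331 = - \frac{271}{3} - 20331 = - \frac{61264}{3}$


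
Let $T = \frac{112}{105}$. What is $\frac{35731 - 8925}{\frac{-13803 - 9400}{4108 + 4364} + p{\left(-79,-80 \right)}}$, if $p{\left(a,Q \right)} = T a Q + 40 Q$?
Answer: $\frac{75700144}{9992991} \approx 7.5753$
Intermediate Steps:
$T = \frac{16}{15}$ ($T = 112 \cdot \frac{1}{105} = \frac{16}{15} \approx 1.0667$)
$p{\left(a,Q \right)} = 40 Q + \frac{16 Q a}{15}$ ($p{\left(a,Q \right)} = \frac{16 a}{15} Q + 40 Q = \frac{16 Q a}{15} + 40 Q = 40 Q + \frac{16 Q a}{15}$)
$\frac{35731 - 8925}{\frac{-13803 - 9400}{4108 + 4364} + p{\left(-79,-80 \right)}} = \frac{35731 - 8925}{\frac{-13803 - 9400}{4108 + 4364} + \frac{8}{15} \left(-80\right) \left(75 + 2 \left(-79\right)\right)} = \frac{26806}{- \frac{23203}{8472} + \frac{8}{15} \left(-80\right) \left(75 - 158\right)} = \frac{26806}{\left(-23203\right) \frac{1}{8472} + \frac{8}{15} \left(-80\right) \left(-83\right)} = \frac{26806}{- \frac{23203}{8472} + \frac{10624}{3}} = \frac{26806}{\frac{9992991}{2824}} = 26806 \cdot \frac{2824}{9992991} = \frac{75700144}{9992991}$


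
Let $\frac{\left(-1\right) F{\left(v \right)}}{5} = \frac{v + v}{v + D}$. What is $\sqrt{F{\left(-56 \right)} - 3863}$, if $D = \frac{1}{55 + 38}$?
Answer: $\frac{i \sqrt{105008116247}}{5207} \approx 62.233 i$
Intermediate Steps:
$D = \frac{1}{93} \approx 0.010753$
$F{\left(v \right)} = - \frac{10 v}{\frac{1}{93} + v}$ ($F{\left(v \right)} = - 5 \frac{v + v}{v + \frac{1}{93}} = - 5 \frac{2 v}{\frac{1}{93} + v} = - \frac{10 v}{\frac{1}{93} + v}$)
$\sqrt{F{\left(-56 \right)} - 3863} = \sqrt{\left(-930\right) \left(-56\right) \frac{1}{1 + 93 \left(-56\right)} - 3863} = \sqrt{\left(-930\right) \left(-56\right) \frac{1}{1 - 5208} - 3863} = \sqrt{\left(-930\right) \left(-56\right) \frac{1}{-5207} - 3863} = \sqrt{\left(-930\right) \left(-56\right) \left(- \frac{1}{5207}\right) - 3863} = \sqrt{- \frac{52080}{5207} - 3863} = \sqrt{- \frac{20166721}{5207}} = \frac{i \sqrt{105008116247}}{5207}$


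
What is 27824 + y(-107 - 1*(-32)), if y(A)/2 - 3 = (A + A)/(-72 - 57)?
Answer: 1196790/43 ≈ 27832.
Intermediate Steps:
y(A) = 6 - 4*A/129 (y(A) = 6 + 2*((A + A)/(-72 - 57)) = 6 + 2*((2*A)/(-129)) = 6 + 2*((2*A)*(-1/129)) = 6 + 2*(-2*A/129) = 6 - 4*A/129)
27824 + y(-107 - 1*(-32)) = 27824 + (6 - 4*(-107 - 1*(-32))/129) = 27824 + (6 - 4*(-107 + 32)/129) = 27824 + (6 - 4/129*(-75)) = 27824 + (6 + 100/43) = 27824 + 358/43 = 1196790/43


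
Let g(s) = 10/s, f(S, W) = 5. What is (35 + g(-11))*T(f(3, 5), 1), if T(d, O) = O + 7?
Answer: 3000/11 ≈ 272.73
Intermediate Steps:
T(d, O) = 7 + O
(35 + g(-11))*T(f(3, 5), 1) = (35 + 10/(-11))*(7 + 1) = (35 + 10*(-1/11))*8 = (35 - 10/11)*8 = (375/11)*8 = 3000/11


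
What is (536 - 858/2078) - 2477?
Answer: -2017128/1039 ≈ -1941.4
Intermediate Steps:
(536 - 858/2078) - 2477 = (536 - 1*429/1039) - 2477 = (536 - 429/1039) - 2477 = 556475/1039 - 2477 = -2017128/1039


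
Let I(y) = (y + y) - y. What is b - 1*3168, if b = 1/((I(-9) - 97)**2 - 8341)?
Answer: -9171359/2895 ≈ -3168.0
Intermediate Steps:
I(y) = y (I(y) = 2*y - y = y)
b = 1/2895 (b = 1/((-9 - 97)**2 - 8341) = 1/((-106)**2 - 8341) = 1/(11236 - 8341) = 1/2895 ≈ 0.00034542)
b - 1*3168 = 1/2895 - 1*3168 = 1/2895 - 3168 = -9171359/2895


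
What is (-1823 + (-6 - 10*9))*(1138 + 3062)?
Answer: -8059800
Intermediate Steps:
(-1823 + (-6 - 10*9))*(1138 + 3062) = (-1823 + (-6 - 90))*4200 = (-1823 - 96)*4200 = -1919*4200 = -8059800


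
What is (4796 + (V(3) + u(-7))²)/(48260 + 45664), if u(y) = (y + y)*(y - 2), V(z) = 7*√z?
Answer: 20819/93924 + 49*√3/2609 ≈ 0.25419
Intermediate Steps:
u(y) = 2*y*(-2 + y) (u(y) = (2*y)*(-2 + y) = 2*y*(-2 + y))
(4796 + (V(3) + u(-7))²)/(48260 + 45664) = (4796 + (7*√3 + 2*(-7)*(-2 - 7))²)/(48260 + 45664) = (4796 + (7*√3 + 2*(-7)*(-9))²)/93924 = (4796 + (7*√3 + 126)²)*(1/93924) = (4796 + (126 + 7*√3)²)*(1/93924) = 1199/23481 + (126 + 7*√3)²/93924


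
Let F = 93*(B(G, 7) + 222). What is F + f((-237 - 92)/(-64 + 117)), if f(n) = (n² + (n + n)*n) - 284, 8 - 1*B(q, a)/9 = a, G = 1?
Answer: 59872714/2809 ≈ 21315.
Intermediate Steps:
B(q, a) = 72 - 9*a
f(n) = -284 + 3*n² (f(n) = (n² + (2*n)*n) - 284 = (n² + 2*n²) - 284 = 3*n² - 284 = -284 + 3*n²)
F = 21483 (F = 93*((72 - 9*7) + 222) = 93*((72 - 63) + 222) = 93*(9 + 222) = 93*231 = 21483)
F + f((-237 - 92)/(-64 + 117)) = 21483 + (-284 + 3*((-237 - 92)/(-64 + 117))²) = 21483 + (-284 + 3*(-329/53)²) = 21483 + (-284 + 3*(108241/2809)) = 21483 + (-284 + 324723/2809) = 21483 - 473033/2809 = 59872714/2809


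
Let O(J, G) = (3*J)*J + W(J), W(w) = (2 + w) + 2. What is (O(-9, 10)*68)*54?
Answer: 873936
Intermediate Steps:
W(w) = 4 + w
O(J, G) = 4 + J + 3*J² (O(J, G) = (3*J)*J + (4 + J) = 3*J² + (4 + J) = 4 + J + 3*J²)
(O(-9, 10)*68)*54 = ((4 - 9 + 3*(-9)²)*68)*54 = ((4 - 9 + 3*81)*68)*54 = ((4 - 9 + 243)*68)*54 = (238*68)*54 = 16184*54 = 873936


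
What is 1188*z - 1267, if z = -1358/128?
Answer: -221935/16 ≈ -13871.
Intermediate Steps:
z = -679/64 (z = -1358*1/128 = -679/64 ≈ -10.609)
1188*z - 1267 = 1188*(-679/64) - 1267 = -201663/16 - 1267 = -221935/16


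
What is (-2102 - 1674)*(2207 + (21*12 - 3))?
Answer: -9273856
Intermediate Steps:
(-2102 - 1674)*(2207 + (21*12 - 3)) = -3776*(2207 + (252 - 3)) = -3776*(2207 + 249) = -3776*2456 = -9273856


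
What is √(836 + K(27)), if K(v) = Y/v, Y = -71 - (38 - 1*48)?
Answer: √67533/9 ≈ 28.875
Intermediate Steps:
Y = -61 (Y = -71 - (38 - 48) = -71 - 1*(-10) = -71 + 10 = -61)
K(v) = -61/v
√(836 + K(27)) = √(836 - 61/27) = √(22511/27) = √67533/9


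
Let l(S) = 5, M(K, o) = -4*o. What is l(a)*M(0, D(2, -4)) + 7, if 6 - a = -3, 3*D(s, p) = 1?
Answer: ⅓ ≈ 0.33333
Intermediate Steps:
D(s, p) = ⅓ (D(s, p) = (⅓)*1 = ⅓)
a = 9 (a = 6 - 1*(-3) = 6 + 3 = 9)
l(a)*M(0, D(2, -4)) + 7 = 5*(-4*⅓) + 7 = 5*(-4/3) + 7 = -20/3 + 7 = ⅓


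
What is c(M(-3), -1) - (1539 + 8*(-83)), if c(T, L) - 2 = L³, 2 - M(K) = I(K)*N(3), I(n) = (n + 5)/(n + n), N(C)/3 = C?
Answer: -874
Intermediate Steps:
N(C) = 3*C
I(n) = (5 + n)/(2*n) (I(n) = (5 + n)/((2*n)) = (5 + n)*(1/(2*n)) = (5 + n)/(2*n))
M(K) = 2 - 9*(5 + K)/(2*K) (M(K) = 2 - (5 + K)/(2*K)*3*3 = 2 - (5 + K)/(2*K)*9 = 2 - 9*(5 + K)/(2*K))
c(T, L) = 2 + L³
c(M(-3), -1) - (1539 + 8*(-83)) = (2 + (-1)³) - (1539 + 8*(-83)) = (2 - 1) - (1539 - 664) = 1 - 1*875 = 1 - 875 = -874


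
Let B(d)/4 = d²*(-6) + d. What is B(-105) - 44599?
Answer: -309619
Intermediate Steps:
B(d) = -24*d² + 4*d (B(d) = 4*(d²*(-6) + d) = 4*(-6*d² + d) = 4*(d - 6*d²) = -24*d² + 4*d)
B(-105) - 44599 = 4*(-105)*(1 - 6*(-105)) - 44599 = 4*(-105)*(1 + 630) - 44599 = 4*(-105)*631 - 44599 = -265020 - 44599 = -309619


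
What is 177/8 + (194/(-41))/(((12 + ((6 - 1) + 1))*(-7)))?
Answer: 457967/20664 ≈ 22.163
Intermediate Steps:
177/8 + (194/(-41))/(((12 + ((6 - 1) + 1))*(-7))) = 177*(⅛) + (194*(-1/41))/(((12 + (5 + 1))*(-7))) = 177/8 - 194*(-1/(7*(12 + 6)))/41 = 177/8 - 194/(41*(18*(-7))) = 177/8 - 194/41/(-126) = 177/8 - 194/41*(-1/126) = 177/8 + 97/2583 = 457967/20664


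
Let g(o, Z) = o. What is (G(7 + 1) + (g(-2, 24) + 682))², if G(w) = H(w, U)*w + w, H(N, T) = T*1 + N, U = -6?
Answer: 495616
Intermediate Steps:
H(N, T) = N + T (H(N, T) = T + N = N + T)
G(w) = w + w*(-6 + w) (G(w) = (w - 6)*w + w = (-6 + w)*w + w = w*(-6 + w) + w = w + w*(-6 + w))
(G(7 + 1) + (g(-2, 24) + 682))² = ((7 + 1)*(-5 + (7 + 1)) + (-2 + 682))² = (8*(-5 + 8) + 680)² = (8*3 + 680)² = (24 + 680)² = 704² = 495616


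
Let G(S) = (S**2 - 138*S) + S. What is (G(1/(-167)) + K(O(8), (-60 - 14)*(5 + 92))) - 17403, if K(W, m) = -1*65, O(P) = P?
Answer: -487142172/27889 ≈ -17467.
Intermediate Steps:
K(W, m) = -65
G(S) = S**2 - 137*S
(G(1/(-167)) + K(O(8), (-60 - 14)*(5 + 92))) - 17403 = ((-137 + 1/(-167))/(-167) - 65) - 17403 = (-(-137 - 1/167)/167 - 65) - 17403 = (-1/167*(-22880/167) - 65) - 17403 = (22880/27889 - 65) - 17403 = -1789905/27889 - 17403 = -487142172/27889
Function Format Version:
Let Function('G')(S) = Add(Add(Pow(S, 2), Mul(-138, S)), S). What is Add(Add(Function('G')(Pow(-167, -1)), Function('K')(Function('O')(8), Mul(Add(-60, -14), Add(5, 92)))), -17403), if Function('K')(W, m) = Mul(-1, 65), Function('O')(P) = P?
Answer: Rational(-487142172, 27889) ≈ -17467.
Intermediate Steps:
Function('K')(W, m) = -65
Function('G')(S) = Add(Pow(S, 2), Mul(-137, S))
Add(Add(Function('G')(Pow(-167, -1)), Function('K')(Function('O')(8), Mul(Add(-60, -14), Add(5, 92)))), -17403) = Add(Add(Mul(Pow(-167, -1), Add(-137, Pow(-167, -1))), -65), -17403) = Add(Add(Mul(Rational(-1, 167), Add(-137, Rational(-1, 167))), -65), -17403) = Add(Add(Mul(Rational(-1, 167), Rational(-22880, 167)), -65), -17403) = Add(Add(Rational(22880, 27889), -65), -17403) = Add(Rational(-1789905, 27889), -17403) = Rational(-487142172, 27889)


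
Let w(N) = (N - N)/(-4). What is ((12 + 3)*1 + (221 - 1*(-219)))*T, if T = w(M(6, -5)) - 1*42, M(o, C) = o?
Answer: -19110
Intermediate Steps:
w(N) = 0 (w(N) = 0*(-¼) = 0)
T = -42 (T = 0 - 1*42 = 0 - 42 = -42)
((12 + 3)*1 + (221 - 1*(-219)))*T = ((12 + 3)*1 + (221 - 1*(-219)))*(-42) = (15*1 + (221 + 219))*(-42) = (15 + 440)*(-42) = 455*(-42) = -19110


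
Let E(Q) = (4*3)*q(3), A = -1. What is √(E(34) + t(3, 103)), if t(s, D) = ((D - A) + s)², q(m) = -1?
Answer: √11437 ≈ 106.94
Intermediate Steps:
t(s, D) = (1 + D + s)² (t(s, D) = ((D - 1*(-1)) + s)² = ((D + 1) + s)² = ((1 + D) + s)² = (1 + D + s)²)
E(Q) = -12 (E(Q) = (4*3)*(-1) = 12*(-1) = -12)
√(E(34) + t(3, 103)) = √(-12 + (1 + 103 + 3)²) = √(-12 + 107²) = √(-12 + 11449) = √11437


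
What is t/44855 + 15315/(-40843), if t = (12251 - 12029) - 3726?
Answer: -830068197/1832012765 ≈ -0.45309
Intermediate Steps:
t = -3504 (t = 222 - 3726 = -3504)
t/44855 + 15315/(-40843) = -3504/44855 + 15315/(-40843) = -3504*1/44855 + 15315*(-1/40843) = -3504/44855 - 15315/40843 = -830068197/1832012765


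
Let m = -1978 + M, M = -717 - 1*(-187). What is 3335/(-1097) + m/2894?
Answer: -6201383/1587359 ≈ -3.9067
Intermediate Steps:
M = -530 (M = -717 + 187 = -530)
m = -2508 (m = -1978 - 530 = -2508)
3335/(-1097) + m/2894 = 3335/(-1097) - 2508/2894 = 3335*(-1/1097) - 2508*1/2894 = -3335/1097 - 1254/1447 = -6201383/1587359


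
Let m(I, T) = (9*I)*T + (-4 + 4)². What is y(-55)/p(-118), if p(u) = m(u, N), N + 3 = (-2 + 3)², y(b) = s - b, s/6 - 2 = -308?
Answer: -1781/2124 ≈ -0.83851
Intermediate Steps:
s = -1836 (s = 12 + 6*(-308) = 12 - 1848 = -1836)
y(b) = -1836 - b
N = -2 (N = -3 + (-2 + 3)² = -3 + 1² = -3 + 1 = -2)
m(I, T) = 9*I*T (m(I, T) = 9*I*T + 0² = 9*I*T + 0 = 9*I*T)
p(u) = -18*u (p(u) = 9*u*(-2) = -18*u)
y(-55)/p(-118) = (-1836 - 1*(-55))/((-18*(-118))) = (-1836 + 55)/2124 = -1781*1/2124 = -1781/2124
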